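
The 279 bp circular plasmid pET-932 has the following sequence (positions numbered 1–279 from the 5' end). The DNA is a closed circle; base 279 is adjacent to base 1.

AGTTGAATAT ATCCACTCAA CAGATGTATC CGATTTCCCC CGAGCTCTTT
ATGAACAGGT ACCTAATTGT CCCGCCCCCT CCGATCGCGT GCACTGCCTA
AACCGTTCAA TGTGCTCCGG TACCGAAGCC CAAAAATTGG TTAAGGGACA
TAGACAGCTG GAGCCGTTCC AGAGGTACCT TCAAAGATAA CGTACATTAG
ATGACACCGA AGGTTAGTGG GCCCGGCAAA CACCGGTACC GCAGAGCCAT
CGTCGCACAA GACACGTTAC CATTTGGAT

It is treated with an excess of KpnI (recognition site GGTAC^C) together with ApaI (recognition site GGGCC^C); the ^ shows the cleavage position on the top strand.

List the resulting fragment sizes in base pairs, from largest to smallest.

KpnI sites (GGTACC) start at positions 58, 119, 174, 235.
KpnI cuts after base 5 of each site (before the last base), so after positions 62, 123, 178, 239.
The ApaI site (GGGCCC) starts at position 219.
ApaI cuts after base 5 of each site (before the last base), so after position 223.
Combined cut positions: 62, 123, 178, 223, 239.
Circular molecule, 5 cuts → 5 fragments:
  63–123 → 61 bp
  124–178 → 55 bp
  179–223 → 45 bp
  224–239 → 16 bp
  240–279 then 1–62 → 40 + 62 = 102 bp
Sorted largest to smallest: 102, 61, 55, 45, 16 bp.

102, 61, 55, 45, 16 bp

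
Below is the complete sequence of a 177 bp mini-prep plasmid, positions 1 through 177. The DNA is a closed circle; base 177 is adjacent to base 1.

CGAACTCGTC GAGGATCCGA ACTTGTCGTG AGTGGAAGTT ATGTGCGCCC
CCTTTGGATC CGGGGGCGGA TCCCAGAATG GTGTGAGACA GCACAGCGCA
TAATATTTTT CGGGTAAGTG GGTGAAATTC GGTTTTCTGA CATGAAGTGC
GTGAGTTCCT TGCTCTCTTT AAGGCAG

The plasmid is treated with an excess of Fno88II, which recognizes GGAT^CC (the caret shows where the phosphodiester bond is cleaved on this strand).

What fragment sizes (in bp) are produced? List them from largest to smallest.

122, 43, 12 bp

Fno88II sites (GGATCC) start at positions 13, 56, 68.
Fno88II cuts after base 4 of each site, so after positions 16, 59, 71.
Circular molecule, 3 cuts → 3 fragments:
  17–59 → 43 bp
  60–71 → 12 bp
  72–177 then 1–16 → 106 + 16 = 122 bp
Sorted largest to smallest: 122, 43, 12 bp.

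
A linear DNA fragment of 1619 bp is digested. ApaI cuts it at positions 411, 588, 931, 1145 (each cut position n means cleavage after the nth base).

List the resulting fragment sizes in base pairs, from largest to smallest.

Linear molecule, 4 cuts → 5 fragments:
  411 − 0 = 411 bp
  588 − 411 = 177 bp
  931 − 588 = 343 bp
  1145 − 931 = 214 bp
  1619 − 1145 = 474 bp
Sorted largest to smallest: 474, 411, 343, 214, 177 bp.

474, 411, 343, 214, 177 bp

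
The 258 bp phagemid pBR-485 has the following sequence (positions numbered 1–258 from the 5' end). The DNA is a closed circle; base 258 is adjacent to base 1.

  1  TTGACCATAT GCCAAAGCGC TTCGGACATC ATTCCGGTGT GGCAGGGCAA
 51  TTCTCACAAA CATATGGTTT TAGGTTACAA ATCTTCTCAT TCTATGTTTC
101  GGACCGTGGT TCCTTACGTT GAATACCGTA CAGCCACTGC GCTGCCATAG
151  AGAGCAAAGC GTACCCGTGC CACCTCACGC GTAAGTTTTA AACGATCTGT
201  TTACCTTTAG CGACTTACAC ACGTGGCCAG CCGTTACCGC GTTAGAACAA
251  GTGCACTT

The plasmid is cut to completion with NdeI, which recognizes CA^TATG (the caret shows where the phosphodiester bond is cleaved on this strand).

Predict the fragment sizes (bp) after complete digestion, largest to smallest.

NdeI sites (CATATG) start at positions 6, 61.
NdeI cuts after base 2 of each site, so after positions 7, 62.
Circular molecule, 2 cuts → 2 fragments:
  8–62 → 55 bp
  63–258 then 1–7 → 196 + 7 = 203 bp
Sorted largest to smallest: 203, 55 bp.

203, 55 bp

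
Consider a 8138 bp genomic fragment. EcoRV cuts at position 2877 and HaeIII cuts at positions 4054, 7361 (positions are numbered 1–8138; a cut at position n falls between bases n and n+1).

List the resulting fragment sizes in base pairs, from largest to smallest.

3307, 2877, 1177, 777 bp

Combined cut positions (sorted): 2877, 4054, 7361.
Linear molecule, 3 cuts → 4 fragments:
  2877 − 0 = 2877 bp
  4054 − 2877 = 1177 bp
  7361 − 4054 = 3307 bp
  8138 − 7361 = 777 bp
Sorted largest to smallest: 3307, 2877, 1177, 777 bp.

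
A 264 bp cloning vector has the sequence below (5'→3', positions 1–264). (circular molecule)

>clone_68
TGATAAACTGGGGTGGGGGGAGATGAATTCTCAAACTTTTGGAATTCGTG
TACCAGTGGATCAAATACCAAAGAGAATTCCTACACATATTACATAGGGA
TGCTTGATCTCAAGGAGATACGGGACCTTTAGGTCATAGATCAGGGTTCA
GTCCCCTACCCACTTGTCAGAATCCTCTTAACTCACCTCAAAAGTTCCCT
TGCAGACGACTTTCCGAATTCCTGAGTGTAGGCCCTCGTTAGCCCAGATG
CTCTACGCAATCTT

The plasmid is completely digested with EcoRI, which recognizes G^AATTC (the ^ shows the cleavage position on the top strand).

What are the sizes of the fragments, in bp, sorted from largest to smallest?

141, 73, 33, 17 bp

EcoRI sites (GAATTC) start at positions 25, 42, 75, 216.
EcoRI cuts after the first base of each site, so after positions 25, 42, 75, 216.
Circular molecule, 4 cuts → 4 fragments:
  26–42 → 17 bp
  43–75 → 33 bp
  76–216 → 141 bp
  217–264 then 1–25 → 48 + 25 = 73 bp
Sorted largest to smallest: 141, 73, 33, 17 bp.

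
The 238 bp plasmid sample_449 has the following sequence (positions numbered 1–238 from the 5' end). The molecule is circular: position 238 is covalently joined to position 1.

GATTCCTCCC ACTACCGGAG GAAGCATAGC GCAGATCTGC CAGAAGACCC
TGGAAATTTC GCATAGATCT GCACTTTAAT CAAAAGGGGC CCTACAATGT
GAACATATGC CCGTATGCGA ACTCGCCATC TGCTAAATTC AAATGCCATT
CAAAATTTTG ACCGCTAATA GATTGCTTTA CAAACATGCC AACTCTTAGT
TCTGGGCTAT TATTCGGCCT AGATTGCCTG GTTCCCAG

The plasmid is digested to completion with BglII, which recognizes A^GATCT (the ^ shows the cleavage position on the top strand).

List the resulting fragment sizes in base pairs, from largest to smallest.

BglII sites (AGATCT) start at positions 33, 65.
BglII cuts after the first base of each site, so after positions 33, 65.
Circular molecule, 2 cuts → 2 fragments:
  34–65 → 32 bp
  66–238 then 1–33 → 173 + 33 = 206 bp
Sorted largest to smallest: 206, 32 bp.

206, 32 bp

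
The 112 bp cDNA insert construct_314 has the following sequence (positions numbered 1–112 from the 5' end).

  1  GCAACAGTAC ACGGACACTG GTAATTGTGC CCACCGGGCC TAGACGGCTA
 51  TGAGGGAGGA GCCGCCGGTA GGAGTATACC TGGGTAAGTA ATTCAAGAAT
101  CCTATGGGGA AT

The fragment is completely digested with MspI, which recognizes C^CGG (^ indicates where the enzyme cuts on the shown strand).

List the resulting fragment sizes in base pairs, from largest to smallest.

47, 34, 31 bp

MspI sites (CCGG) start at positions 34, 65.
MspI cuts after the first base of each site, so after positions 34, 65.
Linear molecule, 2 cuts → 3 fragments:
  1–34 → 34 bp
  35–65 → 31 bp
  66–112 → 47 bp
Sorted largest to smallest: 47, 34, 31 bp.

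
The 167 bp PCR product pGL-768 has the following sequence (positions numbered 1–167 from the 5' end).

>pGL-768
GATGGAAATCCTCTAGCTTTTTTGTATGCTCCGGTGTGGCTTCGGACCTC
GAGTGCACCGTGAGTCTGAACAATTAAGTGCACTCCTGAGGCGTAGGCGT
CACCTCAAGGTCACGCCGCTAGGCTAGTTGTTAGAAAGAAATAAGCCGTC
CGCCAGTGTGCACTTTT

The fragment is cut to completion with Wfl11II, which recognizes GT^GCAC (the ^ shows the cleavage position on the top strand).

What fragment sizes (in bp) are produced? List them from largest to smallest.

Wfl11II sites (GTGCAC) start at positions 53, 78, 158.
Wfl11II cuts after base 2 of each site, so after positions 54, 79, 159.
Linear molecule, 3 cuts → 4 fragments:
  1–54 → 54 bp
  55–79 → 25 bp
  80–159 → 80 bp
  160–167 → 8 bp
Sorted largest to smallest: 80, 54, 25, 8 bp.

80, 54, 25, 8 bp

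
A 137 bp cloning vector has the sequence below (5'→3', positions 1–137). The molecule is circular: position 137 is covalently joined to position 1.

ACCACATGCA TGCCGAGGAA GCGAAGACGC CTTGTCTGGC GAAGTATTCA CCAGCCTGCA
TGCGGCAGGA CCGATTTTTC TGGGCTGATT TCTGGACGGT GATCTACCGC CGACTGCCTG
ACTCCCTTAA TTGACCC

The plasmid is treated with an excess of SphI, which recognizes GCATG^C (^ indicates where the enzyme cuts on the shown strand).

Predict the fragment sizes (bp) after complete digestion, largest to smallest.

SphI sites (GCATGC) start at positions 8, 58.
SphI cuts after base 5 of each site (before the last base), so after positions 12, 62.
Circular molecule, 2 cuts → 2 fragments:
  13–62 → 50 bp
  63–137 then 1–12 → 75 + 12 = 87 bp
Sorted largest to smallest: 87, 50 bp.

87, 50 bp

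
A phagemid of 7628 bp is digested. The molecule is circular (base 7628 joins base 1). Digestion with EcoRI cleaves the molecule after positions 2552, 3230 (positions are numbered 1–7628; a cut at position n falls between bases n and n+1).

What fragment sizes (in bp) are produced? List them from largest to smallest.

Circular molecule, 2 cuts → 2 fragments:
  3230 − 2552 = 678 bp
  wrap: 7628 − 3230 + 2552 = 6950 bp
Sorted largest to smallest: 6950, 678 bp.

6950, 678 bp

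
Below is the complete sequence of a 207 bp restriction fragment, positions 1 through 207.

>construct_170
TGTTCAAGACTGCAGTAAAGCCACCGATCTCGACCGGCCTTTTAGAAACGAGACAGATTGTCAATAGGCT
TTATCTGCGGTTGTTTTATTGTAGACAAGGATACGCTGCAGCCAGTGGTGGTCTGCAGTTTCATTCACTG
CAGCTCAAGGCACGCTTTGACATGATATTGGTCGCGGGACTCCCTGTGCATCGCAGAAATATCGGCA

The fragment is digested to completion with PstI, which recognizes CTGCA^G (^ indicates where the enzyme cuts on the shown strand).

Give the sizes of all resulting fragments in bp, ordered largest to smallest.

96, 65, 17, 15, 14 bp

PstI sites (CTGCAG) start at positions 10, 106, 123, 138.
PstI cuts after base 5 of each site (before the last base), so after positions 14, 110, 127, 142.
Linear molecule, 4 cuts → 5 fragments:
  1–14 → 14 bp
  15–110 → 96 bp
  111–127 → 17 bp
  128–142 → 15 bp
  143–207 → 65 bp
Sorted largest to smallest: 96, 65, 17, 15, 14 bp.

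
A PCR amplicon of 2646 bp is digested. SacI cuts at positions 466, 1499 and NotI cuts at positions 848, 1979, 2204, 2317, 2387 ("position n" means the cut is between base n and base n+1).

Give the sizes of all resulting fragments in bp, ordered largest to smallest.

Combined cut positions (sorted): 466, 848, 1499, 1979, 2204, 2317, 2387.
Linear molecule, 7 cuts → 8 fragments:
  466 − 0 = 466 bp
  848 − 466 = 382 bp
  1499 − 848 = 651 bp
  1979 − 1499 = 480 bp
  2204 − 1979 = 225 bp
  2317 − 2204 = 113 bp
  2387 − 2317 = 70 bp
  2646 − 2387 = 259 bp
Sorted largest to smallest: 651, 480, 466, 382, 259, 225, 113, 70 bp.

651, 480, 466, 382, 259, 225, 113, 70 bp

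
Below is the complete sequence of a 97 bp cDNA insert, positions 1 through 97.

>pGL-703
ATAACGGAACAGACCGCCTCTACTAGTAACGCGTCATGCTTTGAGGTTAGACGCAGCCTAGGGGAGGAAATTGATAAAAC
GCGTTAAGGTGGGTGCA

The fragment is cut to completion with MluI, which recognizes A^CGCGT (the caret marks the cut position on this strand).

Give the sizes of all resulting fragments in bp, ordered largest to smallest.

MluI sites (ACGCGT) start at positions 29, 79.
MluI cuts after the first base of each site, so after positions 29, 79.
Linear molecule, 2 cuts → 3 fragments:
  1–29 → 29 bp
  30–79 → 50 bp
  80–97 → 18 bp
Sorted largest to smallest: 50, 29, 18 bp.

50, 29, 18 bp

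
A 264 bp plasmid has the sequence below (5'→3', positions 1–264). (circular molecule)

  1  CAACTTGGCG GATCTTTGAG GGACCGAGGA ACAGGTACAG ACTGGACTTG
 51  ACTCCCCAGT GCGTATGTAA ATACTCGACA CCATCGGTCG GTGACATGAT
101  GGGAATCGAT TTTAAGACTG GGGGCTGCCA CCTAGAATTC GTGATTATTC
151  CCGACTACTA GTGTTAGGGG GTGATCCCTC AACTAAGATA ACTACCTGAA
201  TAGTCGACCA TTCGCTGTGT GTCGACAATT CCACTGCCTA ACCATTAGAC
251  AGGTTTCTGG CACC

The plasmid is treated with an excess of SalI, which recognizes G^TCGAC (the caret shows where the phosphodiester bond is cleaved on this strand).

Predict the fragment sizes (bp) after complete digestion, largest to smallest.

SalI sites (GTCGAC) start at positions 203, 221.
SalI cuts after the first base of each site, so after positions 203, 221.
Circular molecule, 2 cuts → 2 fragments:
  204–221 → 18 bp
  222–264 then 1–203 → 43 + 203 = 246 bp
Sorted largest to smallest: 246, 18 bp.

246, 18 bp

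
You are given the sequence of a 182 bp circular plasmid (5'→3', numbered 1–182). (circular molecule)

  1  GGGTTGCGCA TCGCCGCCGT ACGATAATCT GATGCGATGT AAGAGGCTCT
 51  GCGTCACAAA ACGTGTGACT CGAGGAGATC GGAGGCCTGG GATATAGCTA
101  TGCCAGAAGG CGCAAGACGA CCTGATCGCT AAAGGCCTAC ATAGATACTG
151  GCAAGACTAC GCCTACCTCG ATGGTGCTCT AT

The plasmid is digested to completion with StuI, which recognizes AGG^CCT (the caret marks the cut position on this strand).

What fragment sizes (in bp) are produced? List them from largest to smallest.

132, 50 bp

StuI sites (AGGCCT) start at positions 83, 133.
StuI cuts after base 3 of each site, so after positions 85, 135.
Circular molecule, 2 cuts → 2 fragments:
  86–135 → 50 bp
  136–182 then 1–85 → 47 + 85 = 132 bp
Sorted largest to smallest: 132, 50 bp.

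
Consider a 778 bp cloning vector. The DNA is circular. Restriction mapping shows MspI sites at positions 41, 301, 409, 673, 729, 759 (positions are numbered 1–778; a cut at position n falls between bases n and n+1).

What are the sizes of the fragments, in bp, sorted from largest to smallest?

Circular molecule, 6 cuts → 6 fragments:
  301 − 41 = 260 bp
  409 − 301 = 108 bp
  673 − 409 = 264 bp
  729 − 673 = 56 bp
  759 − 729 = 30 bp
  wrap: 778 − 759 + 41 = 60 bp
Sorted largest to smallest: 264, 260, 108, 60, 56, 30 bp.

264, 260, 108, 60, 56, 30 bp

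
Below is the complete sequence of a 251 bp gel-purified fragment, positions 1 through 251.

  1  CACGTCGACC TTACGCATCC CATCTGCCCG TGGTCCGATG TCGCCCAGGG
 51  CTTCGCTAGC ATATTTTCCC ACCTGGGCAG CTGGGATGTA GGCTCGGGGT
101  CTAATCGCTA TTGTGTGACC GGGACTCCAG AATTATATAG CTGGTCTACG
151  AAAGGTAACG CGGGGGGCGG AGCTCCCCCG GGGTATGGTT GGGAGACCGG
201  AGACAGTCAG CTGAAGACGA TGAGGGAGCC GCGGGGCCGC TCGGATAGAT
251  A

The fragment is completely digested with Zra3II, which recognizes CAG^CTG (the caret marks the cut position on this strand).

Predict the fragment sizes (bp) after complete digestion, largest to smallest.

Zra3II sites (CAGCTG) start at positions 78, 208.
Zra3II cuts after base 3 of each site, so after positions 80, 210.
Linear molecule, 2 cuts → 3 fragments:
  1–80 → 80 bp
  81–210 → 130 bp
  211–251 → 41 bp
Sorted largest to smallest: 130, 80, 41 bp.

130, 80, 41 bp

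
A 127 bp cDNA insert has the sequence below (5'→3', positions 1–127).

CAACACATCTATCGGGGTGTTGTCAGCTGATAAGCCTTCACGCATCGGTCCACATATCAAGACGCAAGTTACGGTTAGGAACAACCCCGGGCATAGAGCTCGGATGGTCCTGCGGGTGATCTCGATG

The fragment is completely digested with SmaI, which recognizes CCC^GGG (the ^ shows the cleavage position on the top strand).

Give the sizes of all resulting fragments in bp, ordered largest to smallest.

88, 39 bp

The SmaI site (CCCGGG) starts at position 86.
SmaI cuts after base 3 of each site, so after position 88.
Linear molecule, 1 cut → 2 fragments:
  1–88 → 88 bp
  89–127 → 39 bp
Sorted largest to smallest: 88, 39 bp.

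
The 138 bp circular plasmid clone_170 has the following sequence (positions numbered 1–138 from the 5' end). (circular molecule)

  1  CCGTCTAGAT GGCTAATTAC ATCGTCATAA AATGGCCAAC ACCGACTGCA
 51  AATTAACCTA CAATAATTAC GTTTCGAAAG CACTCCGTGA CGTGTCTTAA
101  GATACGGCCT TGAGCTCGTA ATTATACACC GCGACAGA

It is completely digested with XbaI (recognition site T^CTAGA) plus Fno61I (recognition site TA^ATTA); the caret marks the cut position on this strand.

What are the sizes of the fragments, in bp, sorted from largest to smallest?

55, 50, 22, 11 bp

The XbaI site (TCTAGA) starts at position 4.
XbaI cuts after the first base of each site, so after position 4.
Fno61I sites (TAATTA) start at positions 14, 64, 119.
Fno61I cuts after base 2 of each site, so after positions 15, 65, 120.
Combined cut positions: 4, 15, 65, 120.
Circular molecule, 4 cuts → 4 fragments:
  5–15 → 11 bp
  16–65 → 50 bp
  66–120 → 55 bp
  121–138 then 1–4 → 18 + 4 = 22 bp
Sorted largest to smallest: 55, 50, 22, 11 bp.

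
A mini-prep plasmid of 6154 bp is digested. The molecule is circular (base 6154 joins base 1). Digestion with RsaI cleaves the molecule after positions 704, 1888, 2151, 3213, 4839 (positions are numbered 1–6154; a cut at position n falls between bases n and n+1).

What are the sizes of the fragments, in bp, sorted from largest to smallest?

Circular molecule, 5 cuts → 5 fragments:
  1888 − 704 = 1184 bp
  2151 − 1888 = 263 bp
  3213 − 2151 = 1062 bp
  4839 − 3213 = 1626 bp
  wrap: 6154 − 4839 + 704 = 2019 bp
Sorted largest to smallest: 2019, 1626, 1184, 1062, 263 bp.

2019, 1626, 1184, 1062, 263 bp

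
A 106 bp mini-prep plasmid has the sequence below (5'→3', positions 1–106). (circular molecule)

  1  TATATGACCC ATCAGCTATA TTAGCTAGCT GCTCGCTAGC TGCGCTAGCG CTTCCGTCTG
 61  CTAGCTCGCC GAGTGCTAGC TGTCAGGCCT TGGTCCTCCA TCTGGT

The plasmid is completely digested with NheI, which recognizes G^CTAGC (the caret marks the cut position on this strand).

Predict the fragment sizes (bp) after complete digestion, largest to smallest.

NheI sites (GCTAGC) start at positions 24, 35, 44, 60, 75.
NheI cuts after the first base of each site, so after positions 24, 35, 44, 60, 75.
Circular molecule, 5 cuts → 5 fragments:
  25–35 → 11 bp
  36–44 → 9 bp
  45–60 → 16 bp
  61–75 → 15 bp
  76–106 then 1–24 → 31 + 24 = 55 bp
Sorted largest to smallest: 55, 16, 15, 11, 9 bp.

55, 16, 15, 11, 9 bp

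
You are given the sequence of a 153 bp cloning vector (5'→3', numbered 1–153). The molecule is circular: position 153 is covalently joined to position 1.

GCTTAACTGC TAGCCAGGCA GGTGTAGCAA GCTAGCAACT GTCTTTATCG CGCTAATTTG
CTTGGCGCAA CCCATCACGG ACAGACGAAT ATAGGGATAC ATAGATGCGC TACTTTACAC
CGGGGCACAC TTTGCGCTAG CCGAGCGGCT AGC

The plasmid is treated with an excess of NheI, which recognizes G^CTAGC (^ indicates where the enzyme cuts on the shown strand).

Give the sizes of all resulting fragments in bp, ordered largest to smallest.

105, 22, 14, 12 bp

NheI sites (GCTAGC) start at positions 9, 31, 136, 148.
NheI cuts after the first base of each site, so after positions 9, 31, 136, 148.
Circular molecule, 4 cuts → 4 fragments:
  10–31 → 22 bp
  32–136 → 105 bp
  137–148 → 12 bp
  149–153 then 1–9 → 5 + 9 = 14 bp
Sorted largest to smallest: 105, 22, 14, 12 bp.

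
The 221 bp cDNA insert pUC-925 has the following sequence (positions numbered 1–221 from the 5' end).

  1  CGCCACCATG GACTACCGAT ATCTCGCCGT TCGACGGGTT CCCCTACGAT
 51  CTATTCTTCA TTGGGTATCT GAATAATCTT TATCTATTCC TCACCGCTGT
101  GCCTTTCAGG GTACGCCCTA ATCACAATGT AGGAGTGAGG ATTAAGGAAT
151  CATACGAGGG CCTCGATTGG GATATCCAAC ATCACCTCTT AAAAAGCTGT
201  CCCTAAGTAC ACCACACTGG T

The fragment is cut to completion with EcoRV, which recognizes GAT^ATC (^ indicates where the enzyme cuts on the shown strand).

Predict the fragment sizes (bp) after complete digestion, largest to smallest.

EcoRV sites (GATATC) start at positions 18, 171.
EcoRV cuts after base 3 of each site, so after positions 20, 173.
Linear molecule, 2 cuts → 3 fragments:
  1–20 → 20 bp
  21–173 → 153 bp
  174–221 → 48 bp
Sorted largest to smallest: 153, 48, 20 bp.

153, 48, 20 bp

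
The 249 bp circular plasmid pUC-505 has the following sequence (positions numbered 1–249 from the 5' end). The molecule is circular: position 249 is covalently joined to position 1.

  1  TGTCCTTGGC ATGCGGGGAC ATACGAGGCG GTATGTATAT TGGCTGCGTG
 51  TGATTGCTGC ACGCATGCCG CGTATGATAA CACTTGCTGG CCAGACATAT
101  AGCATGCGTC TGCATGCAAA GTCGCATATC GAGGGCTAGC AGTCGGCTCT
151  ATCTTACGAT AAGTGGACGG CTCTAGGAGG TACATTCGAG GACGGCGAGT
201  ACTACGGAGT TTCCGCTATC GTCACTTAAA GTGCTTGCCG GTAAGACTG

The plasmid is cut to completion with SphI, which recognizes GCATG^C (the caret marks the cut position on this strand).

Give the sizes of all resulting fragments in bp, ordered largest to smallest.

SphI sites (GCATGC) start at positions 9, 63, 102, 112.
SphI cuts after base 5 of each site (before the last base), so after positions 13, 67, 106, 116.
Circular molecule, 4 cuts → 4 fragments:
  14–67 → 54 bp
  68–106 → 39 bp
  107–116 → 10 bp
  117–249 then 1–13 → 133 + 13 = 146 bp
Sorted largest to smallest: 146, 54, 39, 10 bp.

146, 54, 39, 10 bp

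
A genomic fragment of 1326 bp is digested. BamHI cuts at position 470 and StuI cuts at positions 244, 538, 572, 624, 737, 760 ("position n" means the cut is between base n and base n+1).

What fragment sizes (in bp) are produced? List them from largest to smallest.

Combined cut positions (sorted): 244, 470, 538, 572, 624, 737, 760.
Linear molecule, 7 cuts → 8 fragments:
  244 − 0 = 244 bp
  470 − 244 = 226 bp
  538 − 470 = 68 bp
  572 − 538 = 34 bp
  624 − 572 = 52 bp
  737 − 624 = 113 bp
  760 − 737 = 23 bp
  1326 − 760 = 566 bp
Sorted largest to smallest: 566, 244, 226, 113, 68, 52, 34, 23 bp.

566, 244, 226, 113, 68, 52, 34, 23 bp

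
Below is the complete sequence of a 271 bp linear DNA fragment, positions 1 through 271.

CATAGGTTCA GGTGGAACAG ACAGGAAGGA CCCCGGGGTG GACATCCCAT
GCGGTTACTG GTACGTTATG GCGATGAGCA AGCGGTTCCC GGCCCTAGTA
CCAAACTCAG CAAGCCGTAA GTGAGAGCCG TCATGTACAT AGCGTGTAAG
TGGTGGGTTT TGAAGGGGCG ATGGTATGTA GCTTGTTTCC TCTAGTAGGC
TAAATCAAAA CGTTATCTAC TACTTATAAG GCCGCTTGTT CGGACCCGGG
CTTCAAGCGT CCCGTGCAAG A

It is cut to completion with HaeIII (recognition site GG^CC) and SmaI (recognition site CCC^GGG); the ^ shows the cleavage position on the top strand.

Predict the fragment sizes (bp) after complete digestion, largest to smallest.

HaeIII sites (GGCC) start at positions 91, 230.
HaeIII cuts after base 2 of each site, so after positions 92, 231.
SmaI sites (CCCGGG) start at positions 32, 245.
SmaI cuts after base 3 of each site, so after positions 34, 247.
Combined cut positions: 34, 92, 231, 247.
Linear molecule, 4 cuts → 5 fragments:
  1–34 → 34 bp
  35–92 → 58 bp
  93–231 → 139 bp
  232–247 → 16 bp
  248–271 → 24 bp
Sorted largest to smallest: 139, 58, 34, 24, 16 bp.

139, 58, 34, 24, 16 bp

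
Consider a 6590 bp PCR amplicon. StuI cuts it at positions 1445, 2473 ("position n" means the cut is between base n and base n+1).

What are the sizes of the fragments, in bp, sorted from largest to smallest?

Linear molecule, 2 cuts → 3 fragments:
  1445 − 0 = 1445 bp
  2473 − 1445 = 1028 bp
  6590 − 2473 = 4117 bp
Sorted largest to smallest: 4117, 1445, 1028 bp.

4117, 1445, 1028 bp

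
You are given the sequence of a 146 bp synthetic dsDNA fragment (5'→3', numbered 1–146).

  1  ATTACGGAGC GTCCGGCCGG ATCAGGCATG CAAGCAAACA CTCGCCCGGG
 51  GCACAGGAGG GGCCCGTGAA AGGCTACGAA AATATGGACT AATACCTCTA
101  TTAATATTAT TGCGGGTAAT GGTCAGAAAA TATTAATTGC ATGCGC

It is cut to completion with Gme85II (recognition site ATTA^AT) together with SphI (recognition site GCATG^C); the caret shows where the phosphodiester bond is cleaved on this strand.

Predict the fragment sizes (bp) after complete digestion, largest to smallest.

73, 32, 30, 8, 3 bp

Gme85II sites (ATTAAT) start at positions 100, 132.
Gme85II cuts after base 4 of each site, so after positions 103, 135.
SphI sites (GCATGC) start at positions 26, 139.
SphI cuts after base 5 of each site (before the last base), so after positions 30, 143.
Combined cut positions: 30, 103, 135, 143.
Linear molecule, 4 cuts → 5 fragments:
  1–30 → 30 bp
  31–103 → 73 bp
  104–135 → 32 bp
  136–143 → 8 bp
  144–146 → 3 bp
Sorted largest to smallest: 73, 32, 30, 8, 3 bp.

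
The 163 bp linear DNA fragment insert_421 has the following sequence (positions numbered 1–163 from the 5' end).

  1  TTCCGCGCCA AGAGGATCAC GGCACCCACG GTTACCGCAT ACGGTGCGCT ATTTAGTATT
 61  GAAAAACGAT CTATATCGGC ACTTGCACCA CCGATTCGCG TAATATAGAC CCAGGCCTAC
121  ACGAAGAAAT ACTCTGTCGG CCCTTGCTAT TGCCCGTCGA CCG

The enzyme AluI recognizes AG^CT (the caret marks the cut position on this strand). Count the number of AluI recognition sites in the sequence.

No occurrence of AGCT is present in the sequence.
AluI does not cut: 0 sites.

0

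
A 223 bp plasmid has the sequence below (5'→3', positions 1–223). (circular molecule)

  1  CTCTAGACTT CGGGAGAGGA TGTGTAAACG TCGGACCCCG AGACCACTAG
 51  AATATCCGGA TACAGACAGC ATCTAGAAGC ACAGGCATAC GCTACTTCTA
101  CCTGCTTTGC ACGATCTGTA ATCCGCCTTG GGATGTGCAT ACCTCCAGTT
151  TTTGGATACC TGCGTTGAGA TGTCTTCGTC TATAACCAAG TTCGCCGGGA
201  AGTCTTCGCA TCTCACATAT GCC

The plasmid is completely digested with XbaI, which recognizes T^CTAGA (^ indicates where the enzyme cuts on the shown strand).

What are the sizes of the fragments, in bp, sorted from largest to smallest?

153, 70 bp

XbaI sites (TCTAGA) start at positions 2, 72.
XbaI cuts after the first base of each site, so after positions 2, 72.
Circular molecule, 2 cuts → 2 fragments:
  3–72 → 70 bp
  73–223 then 1–2 → 151 + 2 = 153 bp
Sorted largest to smallest: 153, 70 bp.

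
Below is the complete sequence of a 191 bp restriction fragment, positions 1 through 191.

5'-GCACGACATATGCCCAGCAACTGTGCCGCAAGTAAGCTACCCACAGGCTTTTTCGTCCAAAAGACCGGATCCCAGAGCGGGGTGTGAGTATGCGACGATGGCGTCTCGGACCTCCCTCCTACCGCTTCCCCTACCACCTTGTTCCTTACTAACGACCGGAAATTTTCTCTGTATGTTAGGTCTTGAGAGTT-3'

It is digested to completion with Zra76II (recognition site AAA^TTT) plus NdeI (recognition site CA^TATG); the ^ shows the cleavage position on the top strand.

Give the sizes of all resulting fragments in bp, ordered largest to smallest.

The Zra76II site (AAATTT) starts at position 160.
Zra76II cuts after base 3 of each site, so after position 162.
The NdeI site (CATATG) starts at position 7.
NdeI cuts after base 2 of each site, so after position 8.
Combined cut positions: 8, 162.
Linear molecule, 2 cuts → 3 fragments:
  1–8 → 8 bp
  9–162 → 154 bp
  163–191 → 29 bp
Sorted largest to smallest: 154, 29, 8 bp.

154, 29, 8 bp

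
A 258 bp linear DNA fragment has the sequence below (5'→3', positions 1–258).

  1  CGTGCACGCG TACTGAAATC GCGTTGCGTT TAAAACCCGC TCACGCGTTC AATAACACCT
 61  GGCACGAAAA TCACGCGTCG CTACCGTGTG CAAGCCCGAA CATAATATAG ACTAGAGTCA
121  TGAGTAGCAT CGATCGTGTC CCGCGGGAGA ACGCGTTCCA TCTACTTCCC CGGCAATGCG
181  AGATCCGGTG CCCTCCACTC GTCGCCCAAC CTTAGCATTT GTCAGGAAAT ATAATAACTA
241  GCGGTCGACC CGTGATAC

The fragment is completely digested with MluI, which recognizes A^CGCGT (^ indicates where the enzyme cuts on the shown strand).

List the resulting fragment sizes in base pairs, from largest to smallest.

MluI sites (ACGCGT) start at positions 6, 43, 73, 151.
MluI cuts after the first base of each site, so after positions 6, 43, 73, 151.
Linear molecule, 4 cuts → 5 fragments:
  1–6 → 6 bp
  7–43 → 37 bp
  44–73 → 30 bp
  74–151 → 78 bp
  152–258 → 107 bp
Sorted largest to smallest: 107, 78, 37, 30, 6 bp.

107, 78, 37, 30, 6 bp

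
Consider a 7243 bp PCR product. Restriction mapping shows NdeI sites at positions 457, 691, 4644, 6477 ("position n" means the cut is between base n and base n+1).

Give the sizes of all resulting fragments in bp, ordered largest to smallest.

3953, 1833, 766, 457, 234 bp

Linear molecule, 4 cuts → 5 fragments:
  457 − 0 = 457 bp
  691 − 457 = 234 bp
  4644 − 691 = 3953 bp
  6477 − 4644 = 1833 bp
  7243 − 6477 = 766 bp
Sorted largest to smallest: 3953, 1833, 766, 457, 234 bp.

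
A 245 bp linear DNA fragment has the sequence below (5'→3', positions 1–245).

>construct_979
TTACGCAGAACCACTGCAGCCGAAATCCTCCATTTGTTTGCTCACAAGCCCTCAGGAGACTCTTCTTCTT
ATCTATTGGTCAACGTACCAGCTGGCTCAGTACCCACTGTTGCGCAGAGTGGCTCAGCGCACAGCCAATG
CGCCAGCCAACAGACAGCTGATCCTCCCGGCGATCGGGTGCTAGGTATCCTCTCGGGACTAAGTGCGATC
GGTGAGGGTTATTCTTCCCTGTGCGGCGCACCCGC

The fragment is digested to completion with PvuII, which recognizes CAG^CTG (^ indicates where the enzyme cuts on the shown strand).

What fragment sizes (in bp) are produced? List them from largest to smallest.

91, 88, 66 bp

PvuII sites (CAGCTG) start at positions 89, 155.
PvuII cuts after base 3 of each site, so after positions 91, 157.
Linear molecule, 2 cuts → 3 fragments:
  1–91 → 91 bp
  92–157 → 66 bp
  158–245 → 88 bp
Sorted largest to smallest: 91, 88, 66 bp.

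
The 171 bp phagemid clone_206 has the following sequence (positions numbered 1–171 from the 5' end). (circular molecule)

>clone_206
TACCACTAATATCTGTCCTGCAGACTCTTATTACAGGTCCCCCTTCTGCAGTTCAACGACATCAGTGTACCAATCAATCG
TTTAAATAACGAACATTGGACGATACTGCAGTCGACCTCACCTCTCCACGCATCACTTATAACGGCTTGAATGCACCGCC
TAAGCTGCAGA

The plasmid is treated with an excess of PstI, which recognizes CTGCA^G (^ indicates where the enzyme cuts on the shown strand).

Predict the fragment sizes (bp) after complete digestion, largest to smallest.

PstI sites (CTGCAG) start at positions 18, 46, 106, 165.
PstI cuts after base 5 of each site (before the last base), so after positions 22, 50, 110, 169.
Circular molecule, 4 cuts → 4 fragments:
  23–50 → 28 bp
  51–110 → 60 bp
  111–169 → 59 bp
  170–171 then 1–22 → 2 + 22 = 24 bp
Sorted largest to smallest: 60, 59, 28, 24 bp.

60, 59, 28, 24 bp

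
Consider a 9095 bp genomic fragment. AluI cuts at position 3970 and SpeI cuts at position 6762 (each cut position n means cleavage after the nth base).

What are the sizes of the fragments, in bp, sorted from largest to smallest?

3970, 2792, 2333 bp

Combined cut positions (sorted): 3970, 6762.
Linear molecule, 2 cuts → 3 fragments:
  3970 − 0 = 3970 bp
  6762 − 3970 = 2792 bp
  9095 − 6762 = 2333 bp
Sorted largest to smallest: 3970, 2792, 2333 bp.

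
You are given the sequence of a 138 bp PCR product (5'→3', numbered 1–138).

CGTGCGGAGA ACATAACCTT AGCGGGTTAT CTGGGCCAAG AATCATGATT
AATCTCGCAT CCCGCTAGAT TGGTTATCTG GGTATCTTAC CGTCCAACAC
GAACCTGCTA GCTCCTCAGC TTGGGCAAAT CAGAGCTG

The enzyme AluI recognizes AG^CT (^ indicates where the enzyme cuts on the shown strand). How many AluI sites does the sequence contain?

3

AGCT occurs starting at positions 110, 118, 134.
AluI cuts at 3 sites.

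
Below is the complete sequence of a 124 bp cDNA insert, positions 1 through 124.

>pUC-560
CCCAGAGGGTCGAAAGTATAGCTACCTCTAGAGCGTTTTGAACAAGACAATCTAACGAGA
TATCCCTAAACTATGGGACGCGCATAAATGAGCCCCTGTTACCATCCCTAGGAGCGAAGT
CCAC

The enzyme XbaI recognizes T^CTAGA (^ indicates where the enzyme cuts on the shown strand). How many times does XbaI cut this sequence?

1

TCTAGA occurs starting at position 27.
XbaI cuts at 1 site.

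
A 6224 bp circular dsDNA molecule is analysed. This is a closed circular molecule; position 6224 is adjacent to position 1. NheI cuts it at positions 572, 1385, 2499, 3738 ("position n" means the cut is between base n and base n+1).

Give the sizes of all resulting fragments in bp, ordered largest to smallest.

Circular molecule, 4 cuts → 4 fragments:
  1385 − 572 = 813 bp
  2499 − 1385 = 1114 bp
  3738 − 2499 = 1239 bp
  wrap: 6224 − 3738 + 572 = 3058 bp
Sorted largest to smallest: 3058, 1239, 1114, 813 bp.

3058, 1239, 1114, 813 bp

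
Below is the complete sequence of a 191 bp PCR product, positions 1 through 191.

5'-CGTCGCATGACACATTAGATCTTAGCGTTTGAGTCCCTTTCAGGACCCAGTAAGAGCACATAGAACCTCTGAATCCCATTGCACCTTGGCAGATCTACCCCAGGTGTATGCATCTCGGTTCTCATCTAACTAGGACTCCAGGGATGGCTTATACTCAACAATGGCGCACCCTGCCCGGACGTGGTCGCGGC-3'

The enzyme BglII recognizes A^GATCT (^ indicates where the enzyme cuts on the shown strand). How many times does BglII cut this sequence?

2

AGATCT occurs starting at positions 17, 91.
BglII cuts at 2 sites.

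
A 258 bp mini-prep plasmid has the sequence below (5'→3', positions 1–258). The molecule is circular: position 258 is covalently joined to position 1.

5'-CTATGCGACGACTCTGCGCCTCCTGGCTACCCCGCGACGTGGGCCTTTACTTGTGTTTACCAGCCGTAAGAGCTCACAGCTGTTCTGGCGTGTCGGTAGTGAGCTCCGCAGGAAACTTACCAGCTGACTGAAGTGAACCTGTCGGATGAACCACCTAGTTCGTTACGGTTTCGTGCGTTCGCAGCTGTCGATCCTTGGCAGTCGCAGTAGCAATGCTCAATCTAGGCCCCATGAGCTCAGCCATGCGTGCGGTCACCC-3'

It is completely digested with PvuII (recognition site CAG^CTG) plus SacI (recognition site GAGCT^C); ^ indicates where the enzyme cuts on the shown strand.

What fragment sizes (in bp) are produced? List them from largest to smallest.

PvuII sites (CAGCTG) start at positions 77, 121, 182.
PvuII cuts after base 3 of each site, so after positions 79, 123, 184.
SacI sites (GAGCTC) start at positions 70, 101, 233.
SacI cuts after base 5 of each site (before the last base), so after positions 74, 105, 237.
Combined cut positions: 74, 79, 105, 123, 184, 237.
Circular molecule, 6 cuts → 6 fragments:
  75–79 → 5 bp
  80–105 → 26 bp
  106–123 → 18 bp
  124–184 → 61 bp
  185–237 → 53 bp
  238–258 then 1–74 → 21 + 74 = 95 bp
Sorted largest to smallest: 95, 61, 53, 26, 18, 5 bp.

95, 61, 53, 26, 18, 5 bp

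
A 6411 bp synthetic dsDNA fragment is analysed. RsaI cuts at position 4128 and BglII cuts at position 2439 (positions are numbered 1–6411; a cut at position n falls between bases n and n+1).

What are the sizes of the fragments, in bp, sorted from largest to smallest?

2439, 2283, 1689 bp

Combined cut positions (sorted): 2439, 4128.
Linear molecule, 2 cuts → 3 fragments:
  2439 − 0 = 2439 bp
  4128 − 2439 = 1689 bp
  6411 − 4128 = 2283 bp
Sorted largest to smallest: 2439, 2283, 1689 bp.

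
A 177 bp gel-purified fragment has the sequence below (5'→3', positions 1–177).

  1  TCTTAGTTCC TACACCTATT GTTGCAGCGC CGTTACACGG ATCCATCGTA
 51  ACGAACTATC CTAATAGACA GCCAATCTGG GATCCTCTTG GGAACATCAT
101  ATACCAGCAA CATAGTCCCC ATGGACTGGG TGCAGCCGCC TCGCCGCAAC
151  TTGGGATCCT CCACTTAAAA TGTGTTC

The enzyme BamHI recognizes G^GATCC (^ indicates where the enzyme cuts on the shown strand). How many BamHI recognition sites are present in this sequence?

GGATCC occurs starting at positions 39, 80, 154.
BamHI cuts at 3 sites.

3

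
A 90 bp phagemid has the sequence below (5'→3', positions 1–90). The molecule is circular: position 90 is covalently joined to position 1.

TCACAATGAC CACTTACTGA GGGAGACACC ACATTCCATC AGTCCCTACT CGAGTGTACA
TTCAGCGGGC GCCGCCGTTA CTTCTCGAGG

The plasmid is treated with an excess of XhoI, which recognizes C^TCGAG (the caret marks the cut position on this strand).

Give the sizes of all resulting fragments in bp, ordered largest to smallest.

55, 35 bp

XhoI sites (CTCGAG) start at positions 49, 84.
XhoI cuts after the first base of each site, so after positions 49, 84.
Circular molecule, 2 cuts → 2 fragments:
  50–84 → 35 bp
  85–90 then 1–49 → 6 + 49 = 55 bp
Sorted largest to smallest: 55, 35 bp.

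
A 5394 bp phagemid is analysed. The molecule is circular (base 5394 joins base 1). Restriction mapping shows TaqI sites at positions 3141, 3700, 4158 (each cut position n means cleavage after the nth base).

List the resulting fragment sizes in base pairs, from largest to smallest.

4377, 559, 458 bp

Circular molecule, 3 cuts → 3 fragments:
  3700 − 3141 = 559 bp
  4158 − 3700 = 458 bp
  wrap: 5394 − 4158 + 3141 = 4377 bp
Sorted largest to smallest: 4377, 559, 458 bp.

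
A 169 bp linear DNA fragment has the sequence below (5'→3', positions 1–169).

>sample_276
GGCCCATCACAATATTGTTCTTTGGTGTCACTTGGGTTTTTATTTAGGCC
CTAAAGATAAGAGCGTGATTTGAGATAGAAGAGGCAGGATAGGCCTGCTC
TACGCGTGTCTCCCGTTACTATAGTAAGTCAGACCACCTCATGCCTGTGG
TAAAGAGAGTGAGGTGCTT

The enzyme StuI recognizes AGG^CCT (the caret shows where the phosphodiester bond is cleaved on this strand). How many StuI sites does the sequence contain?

1

AGGCCT occurs starting at position 91.
StuI cuts at 1 site.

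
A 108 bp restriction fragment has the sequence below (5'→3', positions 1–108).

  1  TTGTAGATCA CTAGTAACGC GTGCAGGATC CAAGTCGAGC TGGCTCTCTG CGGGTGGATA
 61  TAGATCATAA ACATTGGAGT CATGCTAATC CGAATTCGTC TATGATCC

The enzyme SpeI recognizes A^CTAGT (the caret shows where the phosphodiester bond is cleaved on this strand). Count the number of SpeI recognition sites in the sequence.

ACTAGT occurs starting at position 10.
SpeI cuts at 1 site.

1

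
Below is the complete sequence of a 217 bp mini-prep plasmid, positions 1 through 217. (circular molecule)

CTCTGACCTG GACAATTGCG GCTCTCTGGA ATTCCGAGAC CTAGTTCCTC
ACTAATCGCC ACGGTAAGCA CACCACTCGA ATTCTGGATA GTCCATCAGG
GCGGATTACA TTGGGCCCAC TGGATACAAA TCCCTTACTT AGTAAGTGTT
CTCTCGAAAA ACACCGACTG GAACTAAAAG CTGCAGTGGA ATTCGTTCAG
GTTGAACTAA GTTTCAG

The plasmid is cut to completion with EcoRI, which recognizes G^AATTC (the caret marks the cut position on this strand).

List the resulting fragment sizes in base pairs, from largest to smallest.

110, 57, 50 bp

EcoRI sites (GAATTC) start at positions 29, 79, 189.
EcoRI cuts after the first base of each site, so after positions 29, 79, 189.
Circular molecule, 3 cuts → 3 fragments:
  30–79 → 50 bp
  80–189 → 110 bp
  190–217 then 1–29 → 28 + 29 = 57 bp
Sorted largest to smallest: 110, 57, 50 bp.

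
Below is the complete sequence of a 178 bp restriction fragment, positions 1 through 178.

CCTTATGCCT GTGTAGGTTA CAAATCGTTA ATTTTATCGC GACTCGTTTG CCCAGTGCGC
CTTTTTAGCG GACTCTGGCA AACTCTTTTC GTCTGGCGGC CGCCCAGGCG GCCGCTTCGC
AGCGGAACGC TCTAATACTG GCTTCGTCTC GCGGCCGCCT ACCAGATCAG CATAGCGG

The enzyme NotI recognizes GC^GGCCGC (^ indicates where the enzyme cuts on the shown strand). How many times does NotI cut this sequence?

GCGGCCGC occurs starting at positions 96, 108, 151.
NotI cuts at 3 sites.

3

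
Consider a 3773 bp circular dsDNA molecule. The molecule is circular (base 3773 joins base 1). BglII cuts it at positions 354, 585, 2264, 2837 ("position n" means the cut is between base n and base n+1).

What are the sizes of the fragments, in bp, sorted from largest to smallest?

Circular molecule, 4 cuts → 4 fragments:
  585 − 354 = 231 bp
  2264 − 585 = 1679 bp
  2837 − 2264 = 573 bp
  wrap: 3773 − 2837 + 354 = 1290 bp
Sorted largest to smallest: 1679, 1290, 573, 231 bp.

1679, 1290, 573, 231 bp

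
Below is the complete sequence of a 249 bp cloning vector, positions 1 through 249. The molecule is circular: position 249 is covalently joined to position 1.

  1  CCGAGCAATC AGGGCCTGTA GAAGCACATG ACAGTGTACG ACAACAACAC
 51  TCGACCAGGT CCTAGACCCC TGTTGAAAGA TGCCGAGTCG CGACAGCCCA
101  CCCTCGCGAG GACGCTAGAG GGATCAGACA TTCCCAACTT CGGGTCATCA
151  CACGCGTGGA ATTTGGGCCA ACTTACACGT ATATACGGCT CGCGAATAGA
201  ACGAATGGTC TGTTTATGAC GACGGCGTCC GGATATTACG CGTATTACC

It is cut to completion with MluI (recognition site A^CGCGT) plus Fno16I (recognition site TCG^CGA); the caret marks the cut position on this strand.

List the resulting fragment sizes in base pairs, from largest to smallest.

101, 46, 46, 40, 16 bp

MluI sites (ACGCGT) start at positions 152, 238.
MluI cuts after the first base of each site, so after positions 152, 238.
Fno16I sites (TCGCGA) start at positions 88, 104, 190.
Fno16I cuts after base 3 of each site, so after positions 90, 106, 192.
Combined cut positions: 90, 106, 152, 192, 238.
Circular molecule, 5 cuts → 5 fragments:
  91–106 → 16 bp
  107–152 → 46 bp
  153–192 → 40 bp
  193–238 → 46 bp
  239–249 then 1–90 → 11 + 90 = 101 bp
Sorted largest to smallest: 101, 46, 46, 40, 16 bp.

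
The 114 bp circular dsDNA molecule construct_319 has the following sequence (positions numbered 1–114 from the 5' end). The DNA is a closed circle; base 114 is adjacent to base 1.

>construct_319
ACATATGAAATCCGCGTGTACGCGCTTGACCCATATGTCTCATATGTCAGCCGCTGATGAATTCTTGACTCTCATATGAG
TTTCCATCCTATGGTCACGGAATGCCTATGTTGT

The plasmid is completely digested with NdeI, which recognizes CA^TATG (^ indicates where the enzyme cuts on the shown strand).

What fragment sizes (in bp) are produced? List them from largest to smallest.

43, 32, 30, 9 bp

NdeI sites (CATATG) start at positions 2, 32, 41, 73.
NdeI cuts after base 2 of each site, so after positions 3, 33, 42, 74.
Circular molecule, 4 cuts → 4 fragments:
  4–33 → 30 bp
  34–42 → 9 bp
  43–74 → 32 bp
  75–114 then 1–3 → 40 + 3 = 43 bp
Sorted largest to smallest: 43, 32, 30, 9 bp.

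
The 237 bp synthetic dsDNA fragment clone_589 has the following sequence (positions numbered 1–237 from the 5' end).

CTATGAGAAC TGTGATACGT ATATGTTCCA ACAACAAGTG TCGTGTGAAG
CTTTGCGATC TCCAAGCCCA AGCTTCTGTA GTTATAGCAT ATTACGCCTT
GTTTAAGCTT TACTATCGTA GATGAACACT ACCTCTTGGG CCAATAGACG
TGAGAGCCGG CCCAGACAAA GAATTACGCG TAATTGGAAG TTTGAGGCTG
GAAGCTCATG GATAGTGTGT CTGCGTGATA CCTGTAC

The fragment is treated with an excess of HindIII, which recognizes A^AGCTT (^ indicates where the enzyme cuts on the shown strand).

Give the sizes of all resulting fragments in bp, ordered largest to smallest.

HindIII sites (AAGCTT) start at positions 48, 70, 105.
HindIII cuts after the first base of each site, so after positions 48, 70, 105.
Linear molecule, 3 cuts → 4 fragments:
  1–48 → 48 bp
  49–70 → 22 bp
  71–105 → 35 bp
  106–237 → 132 bp
Sorted largest to smallest: 132, 48, 35, 22 bp.

132, 48, 35, 22 bp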